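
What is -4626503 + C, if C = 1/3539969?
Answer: -16377677198406/3539969 ≈ -4.6265e+6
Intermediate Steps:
C = 1/3539969 ≈ 2.8249e-7
-4626503 + C = -4626503 + 1/3539969 = -16377677198406/3539969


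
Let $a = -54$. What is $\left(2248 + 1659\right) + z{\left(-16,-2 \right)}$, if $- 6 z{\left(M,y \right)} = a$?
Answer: $3916$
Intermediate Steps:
$z{\left(M,y \right)} = 9$ ($z{\left(M,y \right)} = \left(- \frac{1}{6}\right) \left(-54\right) = 9$)
$\left(2248 + 1659\right) + z{\left(-16,-2 \right)} = \left(2248 + 1659\right) + 9 = 3907 + 9 = 3916$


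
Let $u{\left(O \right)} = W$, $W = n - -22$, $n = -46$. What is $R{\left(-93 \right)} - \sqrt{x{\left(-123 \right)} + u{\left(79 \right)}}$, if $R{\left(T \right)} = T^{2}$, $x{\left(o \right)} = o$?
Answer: $8649 - 7 i \sqrt{3} \approx 8649.0 - 12.124 i$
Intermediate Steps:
$W = -24$ ($W = -46 - -22 = -46 + 22 = -24$)
$u{\left(O \right)} = -24$
$R{\left(-93 \right)} - \sqrt{x{\left(-123 \right)} + u{\left(79 \right)}} = \left(-93\right)^{2} - \sqrt{-123 - 24} = 8649 - \sqrt{-147} = 8649 - 7 i \sqrt{3}$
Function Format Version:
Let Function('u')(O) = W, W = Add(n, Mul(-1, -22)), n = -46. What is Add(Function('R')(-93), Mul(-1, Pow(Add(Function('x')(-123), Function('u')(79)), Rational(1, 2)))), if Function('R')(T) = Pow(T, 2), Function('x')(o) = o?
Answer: Add(8649, Mul(-7, I, Pow(3, Rational(1, 2)))) ≈ Add(8649.0, Mul(-12.124, I))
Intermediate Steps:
W = -24 (W = Add(-46, Mul(-1, -22)) = Add(-46, 22) = -24)
Function('u')(O) = -24
Add(Function('R')(-93), Mul(-1, Pow(Add(Function('x')(-123), Function('u')(79)), Rational(1, 2)))) = Add(Pow(-93, 2), Mul(-1, Pow(Add(-123, -24), Rational(1, 2)))) = Add(8649, Mul(-1, Pow(-147, Rational(1, 2)))) = Add(8649, Mul(-1, Mul(7, I, Pow(3, Rational(1, 2))))) = Add(8649, Mul(-7, I, Pow(3, Rational(1, 2))))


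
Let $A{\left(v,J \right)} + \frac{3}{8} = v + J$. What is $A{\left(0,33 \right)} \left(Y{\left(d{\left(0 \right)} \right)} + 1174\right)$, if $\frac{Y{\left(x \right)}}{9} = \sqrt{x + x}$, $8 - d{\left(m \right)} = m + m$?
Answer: $\frac{157905}{4} \approx 39476.0$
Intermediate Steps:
$d{\left(m \right)} = 8 - 2 m$ ($d{\left(m \right)} = 8 - \left(m + m\right) = 8 - 2 m$)
$A{\left(v,J \right)} = - \frac{3}{8} + J + v$ ($A{\left(v,J \right)} = - \frac{3}{8} + \left(v + J\right) = - \frac{3}{8} + \left(J + v\right) = - \frac{3}{8} + J + v$)
$Y{\left(x \right)} = 9 \sqrt{2} \sqrt{x}$ ($Y{\left(x \right)} = 9 \sqrt{x + x} = 9 \sqrt{2 x} = 9 \sqrt{2} \sqrt{x}$)
$A{\left(0,33 \right)} \left(Y{\left(d{\left(0 \right)} \right)} + 1174\right) = \left(- \frac{3}{8} + 33 + 0\right) \left(9 \sqrt{2} \sqrt{8 - 0} + 1174\right) = \frac{261 \left(9 \sqrt{2} \sqrt{8 + 0} + 1174\right)}{8} = \frac{261 \left(9 \sqrt{2} \sqrt{8} + 1174\right)}{8} = \frac{261 \left(9 \sqrt{2} \cdot 2 \sqrt{2} + 1174\right)}{8} = \frac{261 \left(36 + 1174\right)}{8} = \frac{261}{8} \cdot 1210 = \frac{157905}{4}$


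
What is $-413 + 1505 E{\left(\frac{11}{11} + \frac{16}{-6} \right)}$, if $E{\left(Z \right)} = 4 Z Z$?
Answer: $\frac{146783}{9} \approx 16309.0$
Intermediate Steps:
$E{\left(Z \right)} = 4 Z^{2}$
$-413 + 1505 E{\left(\frac{11}{11} + \frac{16}{-6} \right)} = -413 + 1505 \cdot 4 \left(\frac{11}{11} + \frac{16}{-6}\right)^{2} = -413 + 1505 \cdot 4 \left(11 \cdot \frac{1}{11} + 16 \left(- \frac{1}{6}\right)\right)^{2} = -413 + 1505 \cdot 4 \left(1 - \frac{8}{3}\right)^{2} = -413 + 1505 \cdot 4 \left(- \frac{5}{3}\right)^{2} = -413 + 1505 \cdot 4 \cdot \frac{25}{9} = -413 + 1505 \cdot \frac{100}{9} = -413 + \frac{150500}{9} = \frac{146783}{9}$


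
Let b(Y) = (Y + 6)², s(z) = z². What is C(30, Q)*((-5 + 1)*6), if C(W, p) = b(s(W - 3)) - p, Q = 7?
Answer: -12965232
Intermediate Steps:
b(Y) = (6 + Y)²
C(W, p) = (6 + (-3 + W)²)² - p (C(W, p) = (6 + (W - 3)²)² - p = (6 + (-3 + W)²)² - p)
C(30, Q)*((-5 + 1)*6) = ((6 + (-3 + 30)²)² - 1*7)*((-5 + 1)*6) = ((6 + 27²)² - 7)*(-4*6) = ((6 + 729)² - 7)*(-24) = (735² - 7)*(-24) = (540225 - 7)*(-24) = 540218*(-24) = -12965232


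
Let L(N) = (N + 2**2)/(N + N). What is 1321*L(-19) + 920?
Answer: 54775/38 ≈ 1441.4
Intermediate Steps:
L(N) = (4 + N)/(2*N) (L(N) = (N + 4)/((2*N)) = (4 + N)*(1/(2*N)) = (4 + N)/(2*N))
1321*L(-19) + 920 = 1321*((1/2)*(4 - 19)/(-19)) + 920 = 1321*((1/2)*(-1/19)*(-15)) + 920 = 1321*(15/38) + 920 = 19815/38 + 920 = 54775/38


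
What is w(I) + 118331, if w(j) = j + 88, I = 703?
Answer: 119122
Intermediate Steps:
w(j) = 88 + j
w(I) + 118331 = (88 + 703) + 118331 = 791 + 118331 = 119122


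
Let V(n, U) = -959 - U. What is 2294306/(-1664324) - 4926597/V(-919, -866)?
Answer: 1366540042495/25797022 ≈ 52973.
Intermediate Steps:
2294306/(-1664324) - 4926597/V(-919, -866) = 2294306/(-1664324) - 4926597/(-959 - 1*(-866)) = 2294306*(-1/1664324) - 4926597/(-959 + 866) = -1147153/832162 - 4926597/(-93) = -1147153/832162 - 4926597*(-1/93) = -1147153/832162 + 1642199/31 = 1366540042495/25797022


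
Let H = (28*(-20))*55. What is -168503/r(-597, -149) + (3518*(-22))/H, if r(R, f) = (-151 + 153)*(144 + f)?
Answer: 11796969/700 ≈ 16853.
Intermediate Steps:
H = -30800 (H = -560*55 = -30800)
r(R, f) = 288 + 2*f (r(R, f) = 2*(144 + f) = 288 + 2*f)
-168503/r(-597, -149) + (3518*(-22))/H = -168503/(288 + 2*(-149)) + (3518*(-22))/(-30800) = -168503/(288 - 298) - 77396*(-1/30800) = -168503/(-10) + 1759/700 = -168503*(-⅒) + 1759/700 = 168503/10 + 1759/700 = 11796969/700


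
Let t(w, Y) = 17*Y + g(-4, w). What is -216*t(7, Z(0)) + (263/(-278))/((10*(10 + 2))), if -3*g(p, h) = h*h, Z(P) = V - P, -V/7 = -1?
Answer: -739791623/33360 ≈ -22176.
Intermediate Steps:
V = 7 (V = -7*(-1) = 7)
Z(P) = 7 - P
g(p, h) = -h²/3 (g(p, h) = -h*h/3 = -h²/3)
t(w, Y) = 17*Y - w²/3
-216*t(7, Z(0)) + (263/(-278))/((10*(10 + 2))) = -216*(17*(7 - 1*0) - ⅓*7²) + (263/(-278))/((10*(10 + 2))) = -216*(17*(7 + 0) - ⅓*49) + (263*(-1/278))/((10*12)) = -216*(17*7 - 49/3) - 263/278/120 = -216*(119 - 49/3) - 263/278*1/120 = -216*308/3 - 263/33360 = -22176 - 263/33360 = -739791623/33360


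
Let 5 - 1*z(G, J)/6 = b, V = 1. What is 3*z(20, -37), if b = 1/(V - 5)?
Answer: 189/2 ≈ 94.500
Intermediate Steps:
b = -¼ (b = 1/(1 - 5) = 1/(-4) = -¼ ≈ -0.25000)
z(G, J) = 63/2 (z(G, J) = 30 - 6*(-¼) = 30 + 3/2 = 63/2)
3*z(20, -37) = 3*(63/2) = 189/2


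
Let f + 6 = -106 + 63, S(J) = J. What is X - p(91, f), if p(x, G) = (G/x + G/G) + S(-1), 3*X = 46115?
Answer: 599516/39 ≈ 15372.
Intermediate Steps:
X = 46115/3 (X = (1/3)*46115 = 46115/3 ≈ 15372.)
f = -49 (f = -6 + (-106 + 63) = -6 - 43 = -49)
p(x, G) = G/x (p(x, G) = (G/x + G/G) - 1 = (G/x + 1) - 1 = (1 + G/x) - 1 = G/x)
X - p(91, f) = 46115/3 - (-49)/91 = 46115/3 - 1*(-7/13) = 46115/3 + 7/13 = 599516/39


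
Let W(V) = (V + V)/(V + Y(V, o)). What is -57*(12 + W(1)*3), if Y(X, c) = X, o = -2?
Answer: -855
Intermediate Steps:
W(V) = 1 (W(V) = (V + V)/(V + V) = (2*V)/((2*V)) = (2*V)*(1/(2*V)) = 1)
-57*(12 + W(1)*3) = -57*(12 + 1*3) = -57*(12 + 3) = -57*15 = -855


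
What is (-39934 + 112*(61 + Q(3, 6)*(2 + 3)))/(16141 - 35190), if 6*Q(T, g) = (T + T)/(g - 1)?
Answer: 32990/19049 ≈ 1.7318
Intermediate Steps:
Q(T, g) = T/(3*(-1 + g)) (Q(T, g) = ((T + T)/(g - 1))/6 = ((2*T)/(-1 + g))/6 = (2*T/(-1 + g))/6 = T/(3*(-1 + g)))
(-39934 + 112*(61 + Q(3, 6)*(2 + 3)))/(16141 - 35190) = (-39934 + 112*(61 + ((1/3)*3/(-1 + 6))*(2 + 3)))/(16141 - 35190) = (-39934 + 112*(61 + ((1/3)*3/5)*5))/(-19049) = (-39934 + 112*(61 + ((1/3)*3*(1/5))*5))*(-1/19049) = (-39934 + 112*(61 + (1/5)*5))*(-1/19049) = (-39934 + 112*(61 + 1))*(-1/19049) = (-39934 + 112*62)*(-1/19049) = (-39934 + 6944)*(-1/19049) = -32990*(-1/19049) = 32990/19049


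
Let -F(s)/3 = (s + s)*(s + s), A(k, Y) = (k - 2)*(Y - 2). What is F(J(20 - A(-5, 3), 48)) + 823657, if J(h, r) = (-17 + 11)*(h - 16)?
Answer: 771385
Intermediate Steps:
A(k, Y) = (-2 + Y)*(-2 + k) (A(k, Y) = (-2 + k)*(-2 + Y) = (-2 + Y)*(-2 + k))
J(h, r) = 96 - 6*h (J(h, r) = -6*(-16 + h) = 96 - 6*h)
F(s) = -12*s² (F(s) = -3*(s + s)*(s + s) = -3*2*s*2*s = -12*s²)
F(J(20 - A(-5, 3), 48)) + 823657 = -12*(96 - 6*(20 - (4 - 2*3 - 2*(-5) + 3*(-5))))² + 823657 = -12*(96 - 6*(20 - (4 - 6 + 10 - 15)))² + 823657 = -12*(96 - 6*(20 - 1*(-7)))² + 823657 = -12*(96 - 6*(20 + 7))² + 823657 = -12*(96 - 6*27)² + 823657 = -12*(96 - 162)² + 823657 = -12*(-66)² + 823657 = -12*4356 + 823657 = -52272 + 823657 = 771385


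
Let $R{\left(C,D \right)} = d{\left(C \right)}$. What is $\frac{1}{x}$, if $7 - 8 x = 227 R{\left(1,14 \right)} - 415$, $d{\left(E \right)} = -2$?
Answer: $\frac{2}{219} \approx 0.0091324$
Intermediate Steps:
$R{\left(C,D \right)} = -2$
$x = \frac{219}{2}$ ($x = \frac{7}{8} - \frac{227 \left(-2\right) - 415}{8} = \frac{7}{8} - \frac{-454 - 415}{8} = \frac{7}{8} - - \frac{869}{8} = \frac{7}{8} + \frac{869}{8} = \frac{219}{2} \approx 109.5$)
$\frac{1}{x} = \frac{1}{\frac{219}{2}} = \frac{2}{219}$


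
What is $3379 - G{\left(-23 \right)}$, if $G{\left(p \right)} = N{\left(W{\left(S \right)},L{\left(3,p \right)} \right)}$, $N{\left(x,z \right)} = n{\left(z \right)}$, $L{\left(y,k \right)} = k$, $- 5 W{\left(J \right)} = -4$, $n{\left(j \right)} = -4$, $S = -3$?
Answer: $3383$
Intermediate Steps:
$W{\left(J \right)} = \frac{4}{5}$ ($W{\left(J \right)} = \left(- \frac{1}{5}\right) \left(-4\right) = \frac{4}{5}$)
$N{\left(x,z \right)} = -4$
$G{\left(p \right)} = -4$
$3379 - G{\left(-23 \right)} = 3379 - -4 = 3379 + 4 = 3383$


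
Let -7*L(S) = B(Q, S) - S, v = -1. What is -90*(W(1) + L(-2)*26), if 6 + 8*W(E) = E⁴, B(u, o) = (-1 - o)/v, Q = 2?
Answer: 10935/28 ≈ 390.54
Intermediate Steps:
B(u, o) = 1 + o (B(u, o) = (-1 - o)/(-1) = (-1 - o)*(-1) = 1 + o)
W(E) = -¾ + E⁴/8
L(S) = -⅐ (L(S) = -((1 + S) - S)/7 = -⅐*1 = -⅐)
-90*(W(1) + L(-2)*26) = -90*((-¾ + (⅛)*1⁴) - ⅐*26) = -90*((-¾ + (⅛)*1) - 26/7) = -90*((-¾ + ⅛) - 26/7) = -90*(-5/8 - 26/7) = -90*(-243/56) = 10935/28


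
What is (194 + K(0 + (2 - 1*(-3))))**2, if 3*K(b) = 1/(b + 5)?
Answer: 33884041/900 ≈ 37649.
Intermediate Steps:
K(b) = 1/(3*(5 + b)) (K(b) = 1/(3*(b + 5)) = 1/(3*(5 + b)))
(194 + K(0 + (2 - 1*(-3))))**2 = (194 + 1/(3*(5 + (0 + (2 - 1*(-3))))))**2 = (194 + 1/(3*(5 + (0 + (2 + 3)))))**2 = (194 + 1/(3*(5 + (0 + 5))))**2 = (194 + 1/(3*(5 + 5)))**2 = (194 + (1/3)/10)**2 = (194 + (1/3)*(1/10))**2 = (194 + 1/30)**2 = (5821/30)**2 = 33884041/900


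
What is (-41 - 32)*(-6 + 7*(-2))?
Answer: 1460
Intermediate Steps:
(-41 - 32)*(-6 + 7*(-2)) = -73*(-6 - 14) = -73*(-20) = 1460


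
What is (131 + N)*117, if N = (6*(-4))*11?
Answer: -15561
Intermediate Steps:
N = -264 (N = -24*11 = -264)
(131 + N)*117 = (131 - 264)*117 = -133*117 = -15561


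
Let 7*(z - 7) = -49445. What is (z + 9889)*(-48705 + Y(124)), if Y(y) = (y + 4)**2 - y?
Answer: -91898145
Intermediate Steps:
z = -49396/7 (z = 7 + (1/7)*(-49445) = 7 - 49445/7 = -49396/7 ≈ -7056.6)
Y(y) = (4 + y)**2 - y
(z + 9889)*(-48705 + Y(124)) = (-49396/7 + 9889)*(-48705 + ((4 + 124)**2 - 1*124)) = 19827*(-48705 + (128**2 - 124))/7 = 19827*(-48705 + (16384 - 124))/7 = 19827*(-48705 + 16260)/7 = (19827/7)*(-32445) = -91898145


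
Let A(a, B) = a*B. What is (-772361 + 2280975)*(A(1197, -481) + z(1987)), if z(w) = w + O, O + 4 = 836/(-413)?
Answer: -357495502255772/413 ≈ -8.6561e+11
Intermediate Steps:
O = -2488/413 (O = -4 + 836/(-413) = -4 + 836*(-1/413) = -4 - 836/413 = -2488/413 ≈ -6.0242)
z(w) = -2488/413 + w (z(w) = w - 2488/413 = -2488/413 + w)
A(a, B) = B*a
(-772361 + 2280975)*(A(1197, -481) + z(1987)) = (-772361 + 2280975)*(-481*1197 + (-2488/413 + 1987)) = 1508614*(-575757 + 818143/413) = 1508614*(-236969498/413) = -357495502255772/413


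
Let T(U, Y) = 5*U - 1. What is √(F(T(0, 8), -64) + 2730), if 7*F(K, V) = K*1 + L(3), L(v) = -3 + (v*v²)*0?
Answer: √133742/7 ≈ 52.244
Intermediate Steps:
L(v) = -3 (L(v) = -3 + v³*0 = -3 + 0 = -3)
T(U, Y) = -1 + 5*U
F(K, V) = -3/7 + K/7 (F(K, V) = (K*1 - 3)/7 = (K - 3)/7 = (-3 + K)/7 = -3/7 + K/7)
√(F(T(0, 8), -64) + 2730) = √((-3/7 + (-1 + 5*0)/7) + 2730) = √((-3/7 + (-1 + 0)/7) + 2730) = √((-3/7 + (⅐)*(-1)) + 2730) = √((-3/7 - ⅐) + 2730) = √(-4/7 + 2730) = √(19106/7) = √133742/7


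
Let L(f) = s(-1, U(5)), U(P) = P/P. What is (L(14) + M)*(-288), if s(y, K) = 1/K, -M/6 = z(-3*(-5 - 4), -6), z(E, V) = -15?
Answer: -26208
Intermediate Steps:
U(P) = 1
M = 90 (M = -6*(-15) = 90)
L(f) = 1 (L(f) = 1/1 = 1)
(L(14) + M)*(-288) = (1 + 90)*(-288) = 91*(-288) = -26208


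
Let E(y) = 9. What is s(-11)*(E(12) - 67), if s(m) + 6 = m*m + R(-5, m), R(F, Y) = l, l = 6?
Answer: -7018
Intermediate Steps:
R(F, Y) = 6
s(m) = m² (s(m) = -6 + (m*m + 6) = -6 + (m² + 6) = -6 + (6 + m²) = m²)
s(-11)*(E(12) - 67) = (-11)²*(9 - 67) = 121*(-58) = -7018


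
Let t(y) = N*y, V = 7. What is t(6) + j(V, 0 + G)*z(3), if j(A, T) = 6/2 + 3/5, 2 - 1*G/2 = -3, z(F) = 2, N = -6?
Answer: -144/5 ≈ -28.800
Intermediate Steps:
G = 10 (G = 4 - 2*(-3) = 4 + 6 = 10)
t(y) = -6*y
j(A, T) = 18/5 (j(A, T) = 6*(1/2) + 3*(1/5) = 3 + 3/5 = 18/5)
t(6) + j(V, 0 + G)*z(3) = -6*6 + (18/5)*2 = -36 + 36/5 = -144/5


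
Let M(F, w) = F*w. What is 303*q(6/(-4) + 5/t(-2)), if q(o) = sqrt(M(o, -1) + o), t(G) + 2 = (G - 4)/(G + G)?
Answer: 0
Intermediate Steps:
t(G) = -2 + (-4 + G)/(2*G) (t(G) = -2 + (G - 4)/(G + G) = -2 + (-4 + G)/((2*G)) = -2 + (-4 + G)*(1/(2*G)) = -2 + (-4 + G)/(2*G))
q(o) = 0 (q(o) = sqrt(o*(-1) + o) = sqrt(-o + o) = sqrt(0) = 0)
303*q(6/(-4) + 5/t(-2)) = 303*0 = 0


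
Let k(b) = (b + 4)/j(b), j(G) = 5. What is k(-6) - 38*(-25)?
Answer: 4748/5 ≈ 949.60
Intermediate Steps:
k(b) = ⅘ + b/5 (k(b) = (b + 4)/5 = (4 + b)*(⅕) = ⅘ + b/5)
k(-6) - 38*(-25) = (⅘ + (⅕)*(-6)) - 38*(-25) = (⅘ - 6/5) + 950 = -⅖ + 950 = 4748/5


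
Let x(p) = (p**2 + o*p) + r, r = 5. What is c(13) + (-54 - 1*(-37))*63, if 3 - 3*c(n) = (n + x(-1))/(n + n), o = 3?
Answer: -41738/39 ≈ -1070.2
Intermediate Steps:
x(p) = 5 + p**2 + 3*p (x(p) = (p**2 + 3*p) + 5 = 5 + p**2 + 3*p)
c(n) = 1 - (3 + n)/(6*n) (c(n) = 1 - (n + (5 + (-1)**2 + 3*(-1)))/(3*(n + n)) = 1 - (n + (5 + 1 - 3))/(3*(2*n)) = 1 - (n + 3)*1/(2*n)/3 = 1 - (3 + n)*1/(2*n)/3 = 1 - (3 + n)/(6*n))
c(13) + (-54 - 1*(-37))*63 = (1/6)*(-3 + 5*13)/13 + (-54 - 1*(-37))*63 = (1/6)*(1/13)*(-3 + 65) + (-54 + 37)*63 = (1/6)*(1/13)*62 - 17*63 = 31/39 - 1071 = -41738/39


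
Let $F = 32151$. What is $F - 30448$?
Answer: $1703$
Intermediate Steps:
$F - 30448 = 32151 - 30448 = 1703$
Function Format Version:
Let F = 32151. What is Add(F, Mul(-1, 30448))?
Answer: 1703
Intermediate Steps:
Add(F, Mul(-1, 30448)) = Add(32151, Mul(-1, 30448)) = Add(32151, -30448) = 1703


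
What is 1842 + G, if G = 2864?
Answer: 4706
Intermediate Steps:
1842 + G = 1842 + 2864 = 4706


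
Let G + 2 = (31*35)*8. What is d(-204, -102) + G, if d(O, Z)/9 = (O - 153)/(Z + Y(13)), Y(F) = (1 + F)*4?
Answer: 402401/46 ≈ 8747.8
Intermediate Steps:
Y(F) = 4 + 4*F
d(O, Z) = 9*(-153 + O)/(56 + Z) (d(O, Z) = 9*((O - 153)/(Z + (4 + 4*13))) = 9*((-153 + O)/(Z + (4 + 52))) = 9*((-153 + O)/(Z + 56)) = 9*((-153 + O)/(56 + Z)) = 9*(-153 + O)/(56 + Z))
G = 8678 (G = -2 + (31*35)*8 = -2 + 1085*8 = -2 + 8680 = 8678)
d(-204, -102) + G = 9*(-153 - 204)/(56 - 102) + 8678 = 9*(-357)/(-46) + 8678 = 9*(-1/46)*(-357) + 8678 = 3213/46 + 8678 = 402401/46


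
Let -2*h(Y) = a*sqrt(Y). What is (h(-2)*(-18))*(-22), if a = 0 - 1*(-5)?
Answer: -990*I*sqrt(2) ≈ -1400.1*I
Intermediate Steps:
a = 5 (a = 0 + 5 = 5)
h(Y) = -5*sqrt(Y)/2
(h(-2)*(-18))*(-22) = (-5*I*sqrt(2)/2*(-18))*(-22) = (45*I*sqrt(2))*(-22) = -990*I*sqrt(2)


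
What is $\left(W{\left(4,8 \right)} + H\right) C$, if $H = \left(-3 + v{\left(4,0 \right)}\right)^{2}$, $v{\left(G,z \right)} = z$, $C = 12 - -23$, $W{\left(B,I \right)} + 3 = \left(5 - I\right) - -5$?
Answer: $280$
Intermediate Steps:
$W{\left(B,I \right)} = 7 - I$ ($W{\left(B,I \right)} = -3 - \left(-10 + I\right) = 7 - I$)
$C = 35$ ($C = 12 + 23 = 35$)
$H = 9$ ($H = \left(-3 + 0\right)^{2} = \left(-3\right)^{2} = 9$)
$\left(W{\left(4,8 \right)} + H\right) C = \left(\left(7 - 8\right) + 9\right) 35 = \left(-1 + 9\right) 35 = 8 \cdot 35 = 280$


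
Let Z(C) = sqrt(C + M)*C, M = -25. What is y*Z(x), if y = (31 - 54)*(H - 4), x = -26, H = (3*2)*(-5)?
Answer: -20332*I*sqrt(51) ≈ -1.452e+5*I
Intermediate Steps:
H = -30 (H = 6*(-5) = -30)
Z(C) = C*sqrt(-25 + C) (Z(C) = sqrt(C - 25)*C = sqrt(-25 + C)*C = C*sqrt(-25 + C))
y = 782 (y = (31 - 54)*(-30 - 4) = -23*(-34) = 782)
y*Z(x) = 782*(-26*sqrt(-25 - 26)) = 782*(-26*I*sqrt(51)) = -20332*I*sqrt(51)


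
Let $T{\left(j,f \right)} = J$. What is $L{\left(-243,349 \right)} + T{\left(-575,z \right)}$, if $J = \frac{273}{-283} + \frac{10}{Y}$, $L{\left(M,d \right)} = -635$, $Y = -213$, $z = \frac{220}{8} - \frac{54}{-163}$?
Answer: $- \frac{38338144}{60279} \approx -636.01$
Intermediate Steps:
$z = \frac{9073}{326}$ ($z = 220 \cdot \frac{1}{8} - - \frac{54}{163} = \frac{55}{2} + \frac{54}{163} = \frac{9073}{326} \approx 27.831$)
$J = - \frac{60979}{60279}$ ($J = \frac{273}{-283} + \frac{10}{-213} = 273 \left(- \frac{1}{283}\right) + 10 \left(- \frac{1}{213}\right) = - \frac{273}{283} - \frac{10}{213} = - \frac{60979}{60279} \approx -1.0116$)
$T{\left(j,f \right)} = - \frac{60979}{60279}$
$L{\left(-243,349 \right)} + T{\left(-575,z \right)} = -635 - \frac{60979}{60279} = - \frac{38338144}{60279}$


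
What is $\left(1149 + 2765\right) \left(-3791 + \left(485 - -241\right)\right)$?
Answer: $-11996410$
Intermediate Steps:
$\left(1149 + 2765\right) \left(-3791 + \left(485 - -241\right)\right) = 3914 \left(-3791 + \left(485 + 241\right)\right) = 3914 \left(-3791 + 726\right) = 3914 \left(-3065\right) = -11996410$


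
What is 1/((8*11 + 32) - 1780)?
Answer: -1/1660 ≈ -0.00060241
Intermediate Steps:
1/((8*11 + 32) - 1780) = 1/((88 + 32) - 1780) = 1/(120 - 1780) = 1/(-1660) = -1/1660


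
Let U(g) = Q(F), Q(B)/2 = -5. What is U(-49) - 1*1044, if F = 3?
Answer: -1054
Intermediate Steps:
Q(B) = -10 (Q(B) = 2*(-5) = -10)
U(g) = -10
U(-49) - 1*1044 = -10 - 1*1044 = -10 - 1044 = -1054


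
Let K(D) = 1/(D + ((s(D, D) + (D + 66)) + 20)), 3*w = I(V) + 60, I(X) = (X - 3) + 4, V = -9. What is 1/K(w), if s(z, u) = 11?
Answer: 395/3 ≈ 131.67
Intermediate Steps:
I(X) = 1 + X (I(X) = (-3 + X) + 4 = 1 + X)
w = 52/3 (w = ((1 - 9) + 60)/3 = (-8 + 60)/3 = (⅓)*52 = 52/3 ≈ 17.333)
K(D) = 1/(97 + 2*D) (K(D) = 1/(D + ((11 + (D + 66)) + 20)) = 1/(D + ((11 + (66 + D)) + 20)) = 1/(D + ((77 + D) + 20)) = 1/(D + (97 + D)) = 1/(97 + 2*D))
1/K(w) = 1/(1/(97 + 2*(52/3))) = 1/(1/(97 + 104/3)) = 1/(1/(395/3)) = 1/(3/395) = 395/3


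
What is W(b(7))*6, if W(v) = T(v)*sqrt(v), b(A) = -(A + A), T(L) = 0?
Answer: 0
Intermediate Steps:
b(A) = -2*A
W(v) = 0 (W(v) = 0*sqrt(v) = 0)
W(b(7))*6 = 0*6 = 0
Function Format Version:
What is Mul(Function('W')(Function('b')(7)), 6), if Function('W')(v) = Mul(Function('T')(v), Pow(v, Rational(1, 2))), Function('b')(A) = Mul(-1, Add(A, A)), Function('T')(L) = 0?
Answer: 0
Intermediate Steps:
Function('b')(A) = Mul(-2, A) (Function('b')(A) = Mul(-1, Mul(2, A)) = Mul(-2, A))
Function('W')(v) = 0 (Function('W')(v) = Mul(0, Pow(v, Rational(1, 2))) = 0)
Mul(Function('W')(Function('b')(7)), 6) = Mul(0, 6) = 0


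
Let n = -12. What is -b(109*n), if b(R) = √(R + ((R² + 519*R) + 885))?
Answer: -3*√114621 ≈ -1015.7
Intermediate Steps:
b(R) = √(885 + R² + 520*R) (b(R) = √(R + (885 + R² + 519*R)) = √(885 + R² + 520*R))
-b(109*n) = -√(885 + (109*(-12))² + 520*(109*(-12))) = -√(885 + (-1308)² + 520*(-1308)) = -√(885 + 1710864 - 680160) = -√1031589 = -3*√114621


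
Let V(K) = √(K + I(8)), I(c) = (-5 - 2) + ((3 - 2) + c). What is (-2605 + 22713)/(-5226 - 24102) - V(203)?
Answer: -5027/7332 - √205 ≈ -15.003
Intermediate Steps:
I(c) = -6 + c (I(c) = -7 + (1 + c) = -6 + c)
V(K) = √(2 + K) (V(K) = √(K + (-6 + 8)) = √(K + 2) = √(2 + K))
(-2605 + 22713)/(-5226 - 24102) - V(203) = (-2605 + 22713)/(-5226 - 24102) - √(2 + 203) = 20108/(-29328) - √205 = 20108*(-1/29328) - √205 = -5027/7332 - √205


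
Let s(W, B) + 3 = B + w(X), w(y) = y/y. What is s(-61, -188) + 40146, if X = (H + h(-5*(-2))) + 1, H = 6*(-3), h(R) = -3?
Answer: 39956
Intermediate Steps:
H = -18
X = -20 (X = (-18 - 3) + 1 = -21 + 1 = -20)
w(y) = 1
s(W, B) = -2 + B (s(W, B) = -3 + (B + 1) = -3 + (1 + B) = -2 + B)
s(-61, -188) + 40146 = (-2 - 188) + 40146 = -190 + 40146 = 39956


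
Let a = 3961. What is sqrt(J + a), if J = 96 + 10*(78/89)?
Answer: sqrt(32204917)/89 ≈ 63.763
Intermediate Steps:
J = 9324/89 (J = 96 + 10*(78*(1/89)) = 96 + 10*(78/89) = 96 + 780/89 = 9324/89 ≈ 104.76)
sqrt(J + a) = sqrt(9324/89 + 3961) = sqrt(361853/89) = sqrt(32204917)/89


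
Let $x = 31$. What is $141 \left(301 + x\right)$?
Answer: $46812$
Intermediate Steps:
$141 \left(301 + x\right) = 141 \left(301 + 31\right) = 141 \cdot 332 = 46812$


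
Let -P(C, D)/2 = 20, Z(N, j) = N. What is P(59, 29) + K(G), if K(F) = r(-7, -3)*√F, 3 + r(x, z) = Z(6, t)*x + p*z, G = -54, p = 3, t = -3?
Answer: -40 - 162*I*√6 ≈ -40.0 - 396.82*I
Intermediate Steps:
P(C, D) = -40 (P(C, D) = -2*20 = -40)
r(x, z) = -3 + 3*z + 6*x (r(x, z) = -3 + (6*x + 3*z) = -3 + (3*z + 6*x) = -3 + 3*z + 6*x)
K(F) = -54*√F (K(F) = (-3 + 3*(-3) + 6*(-7))*√F = (-3 - 9 - 42)*√F = -54*√F)
P(59, 29) + K(G) = -40 - 162*I*√6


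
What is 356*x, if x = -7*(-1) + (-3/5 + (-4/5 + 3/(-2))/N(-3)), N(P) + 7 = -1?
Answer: 9523/4 ≈ 2380.8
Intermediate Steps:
N(P) = -8 (N(P) = -7 - 1 = -8)
x = 107/16 (x = -7*(-1) + (-3/5 + (-4/5 + 3/(-2))/(-8)) = 7 + (-3*⅕ + (-4*⅕ + 3*(-½))*(-⅛)) = 7 + (-⅗ + (-⅘ - 3/2)*(-⅛)) = 7 + (-⅗ - 23/10*(-⅛)) = 7 + (-⅗ + 23/80) = 7 - 5/16 = 107/16 ≈ 6.6875)
356*x = 356*(107/16) = 9523/4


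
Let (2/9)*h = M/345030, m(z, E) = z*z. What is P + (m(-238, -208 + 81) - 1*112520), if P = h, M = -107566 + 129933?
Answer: -12852530419/230020 ≈ -55876.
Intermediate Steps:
M = 22367
m(z, E) = z²
h = 67101/230020 (h = 9*(22367/345030)/2 = 9*(22367*(1/345030))/2 = (9/2)*(22367/345030) = 67101/230020 ≈ 0.29172)
P = 67101/230020 ≈ 0.29172
P + (m(-238, -208 + 81) - 1*112520) = 67101/230020 + ((-238)² - 1*112520) = 67101/230020 + (56644 - 112520) = 67101/230020 - 55876 = -12852530419/230020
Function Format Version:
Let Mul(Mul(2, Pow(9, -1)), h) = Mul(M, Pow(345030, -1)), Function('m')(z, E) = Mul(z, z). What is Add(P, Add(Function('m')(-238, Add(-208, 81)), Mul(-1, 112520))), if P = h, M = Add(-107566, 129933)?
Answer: Rational(-12852530419, 230020) ≈ -55876.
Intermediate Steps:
M = 22367
Function('m')(z, E) = Pow(z, 2)
h = Rational(67101, 230020) (h = Mul(Rational(9, 2), Mul(22367, Pow(345030, -1))) = Mul(Rational(9, 2), Mul(22367, Rational(1, 345030))) = Mul(Rational(9, 2), Rational(22367, 345030)) = Rational(67101, 230020) ≈ 0.29172)
P = Rational(67101, 230020) ≈ 0.29172
Add(P, Add(Function('m')(-238, Add(-208, 81)), Mul(-1, 112520))) = Add(Rational(67101, 230020), Add(Pow(-238, 2), Mul(-1, 112520))) = Add(Rational(67101, 230020), Add(56644, -112520)) = Add(Rational(67101, 230020), -55876) = Rational(-12852530419, 230020)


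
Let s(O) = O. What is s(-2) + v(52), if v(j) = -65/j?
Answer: -13/4 ≈ -3.2500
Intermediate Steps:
s(-2) + v(52) = -2 - 65/52 = -2 - 65*1/52 = -2 - 5/4 = -13/4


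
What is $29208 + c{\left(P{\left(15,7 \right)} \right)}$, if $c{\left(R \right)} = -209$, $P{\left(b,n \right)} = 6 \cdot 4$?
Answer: $28999$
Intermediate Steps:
$P{\left(b,n \right)} = 24$
$29208 + c{\left(P{\left(15,7 \right)} \right)} = 29208 - 209 = 28999$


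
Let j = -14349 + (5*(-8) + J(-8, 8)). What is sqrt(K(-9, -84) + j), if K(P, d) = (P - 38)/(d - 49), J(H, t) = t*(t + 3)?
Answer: I*sqrt(252964138)/133 ≈ 119.59*I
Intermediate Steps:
J(H, t) = t*(3 + t)
K(P, d) = (-38 + P)/(-49 + d)
j = -14301 (j = -14349 + (5*(-8) + 8*(3 + 8)) = -14349 + (-40 + 8*11) = -14349 + (-40 + 88) = -14349 + 48 = -14301)
sqrt(K(-9, -84) + j) = sqrt((-38 - 9)/(-49 - 84) - 14301) = sqrt(-47/(-133) - 14301) = sqrt(-1/133*(-47) - 14301) = sqrt(47/133 - 14301) = sqrt(-1901986/133) = I*sqrt(252964138)/133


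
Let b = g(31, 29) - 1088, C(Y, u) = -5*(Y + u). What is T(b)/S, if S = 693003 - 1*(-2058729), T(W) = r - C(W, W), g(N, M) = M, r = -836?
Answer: -5713/1375866 ≈ -0.0041523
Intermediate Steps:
C(Y, u) = -5*Y - 5*u
b = -1059 (b = 29 - 1088 = -1059)
T(W) = -836 + 10*W (T(W) = -836 - (-5*W - 5*W) = -836 - (-10)*W = -836 + 10*W)
S = 2751732 (S = 693003 + 2058729 = 2751732)
T(b)/S = (-836 + 10*(-1059))/2751732 = (-836 - 10590)*(1/2751732) = -11426*1/2751732 = -5713/1375866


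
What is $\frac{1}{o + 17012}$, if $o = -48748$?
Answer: $- \frac{1}{31736} \approx -3.151 \cdot 10^{-5}$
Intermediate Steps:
$\frac{1}{o + 17012} = \frac{1}{-48748 + 17012} = \frac{1}{-31736} = - \frac{1}{31736}$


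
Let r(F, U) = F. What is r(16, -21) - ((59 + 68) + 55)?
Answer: -166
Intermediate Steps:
r(16, -21) - ((59 + 68) + 55) = 16 - ((59 + 68) + 55) = 16 - (127 + 55) = 16 - 1*182 = 16 - 182 = -166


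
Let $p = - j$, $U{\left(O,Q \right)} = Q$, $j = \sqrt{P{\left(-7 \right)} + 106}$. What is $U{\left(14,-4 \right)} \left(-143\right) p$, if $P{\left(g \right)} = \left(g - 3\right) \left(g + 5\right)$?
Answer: $- 1716 \sqrt{14} \approx -6420.7$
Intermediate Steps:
$P{\left(g \right)} = \left(-3 + g\right) \left(5 + g\right)$
$j = 3 \sqrt{14}$ ($j = \sqrt{\left(-15 + \left(-7\right)^{2} + 2 \left(-7\right)\right) + 106} = \sqrt{\left(-15 + 49 - 14\right) + 106} = \sqrt{20 + 106} = \sqrt{126} = 3 \sqrt{14} \approx 11.225$)
$p = - 3 \sqrt{14} \approx -11.225$
$U{\left(14,-4 \right)} \left(-143\right) p = \left(-4\right) \left(-143\right) \left(- 3 \sqrt{14}\right) = 572 \left(- 3 \sqrt{14}\right) = - 1716 \sqrt{14}$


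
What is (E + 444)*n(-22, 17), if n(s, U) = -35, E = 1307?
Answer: -61285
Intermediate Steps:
(E + 444)*n(-22, 17) = (1307 + 444)*(-35) = 1751*(-35) = -61285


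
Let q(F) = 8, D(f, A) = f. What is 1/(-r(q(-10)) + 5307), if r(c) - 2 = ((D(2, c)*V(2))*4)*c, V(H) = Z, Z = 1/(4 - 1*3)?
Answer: 1/5241 ≈ 0.00019080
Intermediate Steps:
Z = 1 (Z = 1/(4 - 3) = 1/1 = 1*1 = 1)
V(H) = 1
r(c) = 2 + 8*c (r(c) = 2 + ((2*1)*4)*c = 2 + (2*4)*c = 2 + 8*c)
1/(-r(q(-10)) + 5307) = 1/(-(2 + 8*8) + 5307) = 1/(-(2 + 64) + 5307) = 1/(-1*66 + 5307) = 1/(-66 + 5307) = 1/5241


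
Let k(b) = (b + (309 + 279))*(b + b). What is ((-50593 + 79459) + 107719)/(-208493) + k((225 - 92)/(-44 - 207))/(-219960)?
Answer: -188457622184281/288923343776028 ≈ -0.65228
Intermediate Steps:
k(b) = 2*b*(588 + b) (k(b) = (b + 588)*(2*b) = (588 + b)*(2*b) = 2*b*(588 + b))
((-50593 + 79459) + 107719)/(-208493) + k((225 - 92)/(-44 - 207))/(-219960) = ((-50593 + 79459) + 107719)/(-208493) + (2*((225 - 92)/(-44 - 207))*(588 + (225 - 92)/(-44 - 207)))/(-219960) = (28866 + 107719)*(-1/208493) + (2*(133/(-251))*(588 + 133/(-251)))*(-1/219960) = 136585*(-1/208493) + (2*(133*(-1/251))*(588 + 133*(-1/251)))*(-1/219960) = -136585/208493 + (2*(-133/251)*(588 - 133/251))*(-1/219960) = -136585/208493 + (2*(-133/251)*(147455/251))*(-1/219960) = -136585/208493 - 39223030/63001*(-1/219960) = -136585/208493 + 3922303/1385769996 = -188457622184281/288923343776028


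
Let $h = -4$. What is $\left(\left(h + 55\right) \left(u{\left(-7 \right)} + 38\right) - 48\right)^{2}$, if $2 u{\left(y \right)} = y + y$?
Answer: $2350089$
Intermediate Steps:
$u{\left(y \right)} = y$ ($u{\left(y \right)} = \frac{y + y}{2} = \frac{2 y}{2} = y$)
$\left(\left(h + 55\right) \left(u{\left(-7 \right)} + 38\right) - 48\right)^{2} = \left(\left(-4 + 55\right) \left(-7 + 38\right) - 48\right)^{2} = \left(51 \cdot 31 - 48\right)^{2} = \left(1581 - 48\right)^{2} = 1533^{2} = 2350089$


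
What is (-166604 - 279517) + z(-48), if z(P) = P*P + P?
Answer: -443865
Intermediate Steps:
z(P) = P + P² (z(P) = P² + P = P + P²)
(-166604 - 279517) + z(-48) = (-166604 - 279517) - 48*(1 - 48) = -446121 - 48*(-47) = -446121 + 2256 = -443865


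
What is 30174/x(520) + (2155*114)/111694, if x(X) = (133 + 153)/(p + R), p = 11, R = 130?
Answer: 10801731414/726011 ≈ 14878.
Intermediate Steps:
x(X) = 286/141 (x(X) = (133 + 153)/(11 + 130) = 286/141)
30174/x(520) + (2155*114)/111694 = 30174/(286/141) + (2155*114)/111694 = 30174*(141/286) + 245670*(1/111694) = 2127267/143 + 122835/55847 = 10801731414/726011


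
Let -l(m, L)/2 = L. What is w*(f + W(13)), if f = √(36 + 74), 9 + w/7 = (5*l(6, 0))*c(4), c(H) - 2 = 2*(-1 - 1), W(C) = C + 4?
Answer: -1071 - 63*√110 ≈ -1731.8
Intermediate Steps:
W(C) = 4 + C
c(H) = -2 (c(H) = 2 + 2*(-1 - 1) = 2 + 2*(-2) = 2 - 4 = -2)
l(m, L) = -2*L
w = -63 (w = -63 + 7*((5*(-2*0))*(-2)) = -63 + 7*((5*0)*(-2)) = -63 + 7*(0*(-2)) = -63 + 7*0 = -63 + 0 = -63)
f = √110 ≈ 10.488
w*(f + W(13)) = -63*(√110 + (4 + 13)) = -63*(√110 + 17) = -63*(17 + √110) = -1071 - 63*√110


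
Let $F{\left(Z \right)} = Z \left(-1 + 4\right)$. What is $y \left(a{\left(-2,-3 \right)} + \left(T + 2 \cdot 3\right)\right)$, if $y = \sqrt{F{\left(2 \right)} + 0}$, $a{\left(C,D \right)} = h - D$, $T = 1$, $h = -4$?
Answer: $6 \sqrt{6} \approx 14.697$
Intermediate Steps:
$F{\left(Z \right)} = 3 Z$ ($F{\left(Z \right)} = Z 3 = 3 Z$)
$a{\left(C,D \right)} = -4 - D$
$y = \sqrt{6}$ ($y = \sqrt{3 \cdot 2 + 0} = \sqrt{6 + 0} = \sqrt{6} \approx 2.4495$)
$y \left(a{\left(-2,-3 \right)} + \left(T + 2 \cdot 3\right)\right) = \sqrt{6} \left(\left(-4 - -3\right) + \left(1 + 2 \cdot 3\right)\right) = \sqrt{6} \left(\left(-4 + 3\right) + \left(1 + 6\right)\right) = \sqrt{6} \left(-1 + 7\right) = \sqrt{6} \cdot 6 = 6 \sqrt{6}$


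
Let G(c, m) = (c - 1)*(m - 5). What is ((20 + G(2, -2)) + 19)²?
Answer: 1024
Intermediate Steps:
G(c, m) = (-1 + c)*(-5 + m)
((20 + G(2, -2)) + 19)² = ((20 + (5 - 1*(-2) - 5*2 + 2*(-2))) + 19)² = ((20 + (5 + 2 - 10 - 4)) + 19)² = ((20 - 7) + 19)² = (13 + 19)² = 32² = 1024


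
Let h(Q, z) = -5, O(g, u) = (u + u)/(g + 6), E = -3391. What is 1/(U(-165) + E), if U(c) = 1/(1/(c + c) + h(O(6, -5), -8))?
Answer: -1651/5598871 ≈ -0.00029488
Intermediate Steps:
O(g, u) = 2*u/(6 + g) (O(g, u) = (2*u)/(6 + g) = 2*u/(6 + g))
U(c) = 1/(-5 + 1/(2*c)) (U(c) = 1/(1/(c + c) - 5) = 1/(1/(2*c) - 5) = 1/(-5 + 1/(2*c)))
1/(U(-165) + E) = 1/(2*(-165)/(1 - 10*(-165)) - 3391) = 1/(2*(-165)/(1 + 1650) - 3391) = 1/(2*(-165)/1651 - 3391) = 1/(2*(-165)*(1/1651) - 3391) = 1/(-330/1651 - 3391) = 1/(-5598871/1651) = -1651/5598871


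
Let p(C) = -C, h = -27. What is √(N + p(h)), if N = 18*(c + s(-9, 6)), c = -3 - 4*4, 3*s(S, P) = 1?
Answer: I*√309 ≈ 17.578*I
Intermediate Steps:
s(S, P) = ⅓ (s(S, P) = (⅓)*1 = ⅓)
c = -19 (c = -3 - 16 = -19)
N = -336 (N = 18*(-19 + ⅓) = 18*(-56/3) = -336)
√(N + p(h)) = √(-336 - 1*(-27)) = √(-336 + 27) = √(-309) = I*√309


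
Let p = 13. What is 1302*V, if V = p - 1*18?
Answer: -6510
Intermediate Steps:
V = -5 (V = 13 - 1*18 = 13 - 18 = -5)
1302*V = 1302*(-5) = -6510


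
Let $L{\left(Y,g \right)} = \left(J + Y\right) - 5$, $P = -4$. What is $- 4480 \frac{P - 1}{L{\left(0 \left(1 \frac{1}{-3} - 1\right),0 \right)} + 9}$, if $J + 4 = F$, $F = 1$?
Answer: $22400$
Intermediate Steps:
$J = -3$ ($J = -4 + 1 = -3$)
$L{\left(Y,g \right)} = -8 + Y$ ($L{\left(Y,g \right)} = \left(-3 + Y\right) - 5 = -8 + Y$)
$- 4480 \frac{P - 1}{L{\left(0 \left(1 \frac{1}{-3} - 1\right),0 \right)} + 9} = - 4480 \frac{-4 - 1}{\left(-8 + 0 \left(1 \frac{1}{-3} - 1\right)\right) + 9} = - 4480 \left(- \frac{5}{\left(-8 + 0 \left(1 \left(- \frac{1}{3}\right) - 1\right)\right) + 9}\right) = - 4480 \left(- \frac{5}{\left(-8 + 0 \left(- \frac{1}{3} - 1\right)\right) + 9}\right) = - 4480 \left(- \frac{5}{\left(-8 + 0 \left(- \frac{4}{3}\right)\right) + 9}\right) = - 4480 \left(- \frac{5}{\left(-8 + 0\right) + 9}\right) = - 4480 \left(- \frac{5}{-8 + 9}\right) = - 4480 \left(- \frac{5}{1}\right) = - 4480 \left(\left(-5\right) 1\right) = \left(-4480\right) \left(-5\right) = 22400$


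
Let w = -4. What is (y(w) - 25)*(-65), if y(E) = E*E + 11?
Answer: -130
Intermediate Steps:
y(E) = 11 + E² (y(E) = E² + 11 = 11 + E²)
(y(w) - 25)*(-65) = ((11 + (-4)²) - 25)*(-65) = ((11 + 16) - 25)*(-65) = (27 - 25)*(-65) = 2*(-65) = -130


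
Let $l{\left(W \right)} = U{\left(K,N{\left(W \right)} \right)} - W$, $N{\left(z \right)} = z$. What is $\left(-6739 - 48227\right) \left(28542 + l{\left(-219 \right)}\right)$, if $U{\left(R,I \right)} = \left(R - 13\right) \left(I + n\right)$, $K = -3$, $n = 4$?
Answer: $-1769960166$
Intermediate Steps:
$U{\left(R,I \right)} = \left(-13 + R\right) \left(4 + I\right)$ ($U{\left(R,I \right)} = \left(R - 13\right) \left(I + 4\right) = \left(-13 + R\right) \left(4 + I\right)$)
$l{\left(W \right)} = -64 - 17 W$ ($l{\left(W \right)} = \left(-52 - 13 W + 4 \left(-3\right) + W \left(-3\right)\right) - W = \left(-52 - 13 W - 12 - 3 W\right) - W = \left(-64 - 16 W\right) - W = -64 - 17 W$)
$\left(-6739 - 48227\right) \left(28542 + l{\left(-219 \right)}\right) = \left(-6739 - 48227\right) \left(28542 - -3659\right) = - 54966 \left(28542 + \left(-64 + 3723\right)\right) = - 54966 \left(28542 + 3659\right) = \left(-54966\right) 32201 = -1769960166$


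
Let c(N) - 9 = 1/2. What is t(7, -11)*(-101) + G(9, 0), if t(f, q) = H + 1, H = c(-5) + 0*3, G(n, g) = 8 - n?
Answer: -2123/2 ≈ -1061.5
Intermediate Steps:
c(N) = 19/2 (c(N) = 9 + 1/2 = 19/2)
H = 19/2 (H = 19/2 + 0*3 = 19/2 + 0 = 19/2 ≈ 9.5000)
t(f, q) = 21/2 (t(f, q) = 19/2 + 1 = 21/2)
t(7, -11)*(-101) + G(9, 0) = (21/2)*(-101) + (8 - 1*9) = -2121/2 + (8 - 9) = -2121/2 - 1 = -2123/2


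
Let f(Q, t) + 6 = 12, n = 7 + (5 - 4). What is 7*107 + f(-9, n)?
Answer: 755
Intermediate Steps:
n = 8 (n = 7 + 1 = 8)
f(Q, t) = 6 (f(Q, t) = -6 + 12 = 6)
7*107 + f(-9, n) = 7*107 + 6 = 749 + 6 = 755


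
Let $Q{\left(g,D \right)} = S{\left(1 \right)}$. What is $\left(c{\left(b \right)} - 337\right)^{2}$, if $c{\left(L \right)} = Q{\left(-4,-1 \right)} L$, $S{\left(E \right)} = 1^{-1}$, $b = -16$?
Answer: $124609$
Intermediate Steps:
$S{\left(E \right)} = 1$
$Q{\left(g,D \right)} = 1$
$c{\left(L \right)} = L$ ($c{\left(L \right)} = 1 L = L$)
$\left(c{\left(b \right)} - 337\right)^{2} = \left(-16 - 337\right)^{2} = \left(-353\right)^{2} = 124609$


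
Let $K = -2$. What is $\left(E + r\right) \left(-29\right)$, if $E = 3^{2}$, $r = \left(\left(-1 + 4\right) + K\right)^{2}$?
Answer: $-290$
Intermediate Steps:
$r = 1$ ($r = \left(\left(-1 + 4\right) - 2\right)^{2} = \left(3 - 2\right)^{2} = 1^{2} = 1$)
$E = 9$
$\left(E + r\right) \left(-29\right) = \left(9 + 1\right) \left(-29\right) = 10 \left(-29\right) = -290$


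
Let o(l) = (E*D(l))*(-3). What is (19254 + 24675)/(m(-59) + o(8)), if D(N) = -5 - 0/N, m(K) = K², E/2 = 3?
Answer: 43929/3571 ≈ 12.302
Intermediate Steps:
E = 6 (E = 2*3 = 6)
D(N) = -5 (D(N) = -5 - 1*0 = -5 + 0 = -5)
o(l) = 90 (o(l) = (6*(-5))*(-3) = -30*(-3) = 90)
(19254 + 24675)/(m(-59) + o(8)) = (19254 + 24675)/((-59)² + 90) = 43929/(3481 + 90) = 43929/3571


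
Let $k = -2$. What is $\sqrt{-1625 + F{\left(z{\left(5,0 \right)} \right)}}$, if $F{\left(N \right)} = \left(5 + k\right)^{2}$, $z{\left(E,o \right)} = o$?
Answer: $4 i \sqrt{101} \approx 40.2 i$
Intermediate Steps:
$F{\left(N \right)} = 9$ ($F{\left(N \right)} = \left(5 - 2\right)^{2} = 3^{2} = 9$)
$\sqrt{-1625 + F{\left(z{\left(5,0 \right)} \right)}} = \sqrt{-1625 + 9} = \sqrt{-1616} = 4 i \sqrt{101}$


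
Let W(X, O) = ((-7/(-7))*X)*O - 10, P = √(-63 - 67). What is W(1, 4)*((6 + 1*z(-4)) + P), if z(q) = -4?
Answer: -12 - 6*I*√130 ≈ -12.0 - 68.411*I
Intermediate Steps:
P = I*√130 (P = √(-130) = I*√130 ≈ 11.402*I)
W(X, O) = -10 + O*X (W(X, O) = ((-7*(-⅐))*X)*O - 10 = (1*X)*O - 10 = X*O - 10 = O*X - 10 = -10 + O*X)
W(1, 4)*((6 + 1*z(-4)) + P) = (-10 + 4*1)*((6 + 1*(-4)) + I*√130) = (-10 + 4)*((6 - 4) + I*√130) = -6*(2 + I*√130) = -12 - 6*I*√130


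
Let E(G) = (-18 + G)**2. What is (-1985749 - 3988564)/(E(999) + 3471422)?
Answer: -5974313/4433783 ≈ -1.3475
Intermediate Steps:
(-1985749 - 3988564)/(E(999) + 3471422) = (-1985749 - 3988564)/((-18 + 999)**2 + 3471422) = -5974313/(981**2 + 3471422) = -5974313/(962361 + 3471422) = -5974313/4433783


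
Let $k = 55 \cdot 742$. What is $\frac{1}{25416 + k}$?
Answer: $\frac{1}{66226} \approx 1.51 \cdot 10^{-5}$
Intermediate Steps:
$k = 40810$
$\frac{1}{25416 + k} = \frac{1}{25416 + 40810} = \frac{1}{66226}$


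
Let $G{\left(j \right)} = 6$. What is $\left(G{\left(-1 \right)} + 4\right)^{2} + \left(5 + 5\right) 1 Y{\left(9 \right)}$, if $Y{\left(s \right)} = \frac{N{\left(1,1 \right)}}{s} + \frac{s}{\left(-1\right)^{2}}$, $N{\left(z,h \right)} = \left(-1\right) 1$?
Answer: $\frac{1700}{9} \approx 188.89$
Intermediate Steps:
$N{\left(z,h \right)} = -1$
$Y{\left(s \right)} = s - \frac{1}{s}$ ($Y{\left(s \right)} = - \frac{1}{s} + \frac{s}{\left(-1\right)^{2}} = - \frac{1}{s} + \frac{s}{1} = - \frac{1}{s} + s 1 = - \frac{1}{s} + s = s - \frac{1}{s}$)
$\left(G{\left(-1 \right)} + 4\right)^{2} + \left(5 + 5\right) 1 Y{\left(9 \right)} = \left(6 + 4\right)^{2} + \left(5 + 5\right) 1 \left(9 - \frac{1}{9}\right) = 10^{2} + 10 \cdot 1 \left(9 - \frac{1}{9}\right) = 100 + 10 \left(9 - \frac{1}{9}\right) = 100 + 10 \cdot \frac{80}{9} = 100 + \frac{800}{9} = \frac{1700}{9}$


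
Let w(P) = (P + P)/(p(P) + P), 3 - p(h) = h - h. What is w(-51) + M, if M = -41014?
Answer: -328095/8 ≈ -41012.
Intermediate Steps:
p(h) = 3 (p(h) = 3 - (h - h) = 3 - 1*0 = 3 + 0 = 3)
w(P) = 2*P/(3 + P) (w(P) = (P + P)/(3 + P) = (2*P)/(3 + P) = 2*P/(3 + P))
w(-51) + M = 2*(-51)/(3 - 51) - 41014 = 2*(-51)/(-48) - 41014 = 2*(-51)*(-1/48) - 41014 = 17/8 - 41014 = -328095/8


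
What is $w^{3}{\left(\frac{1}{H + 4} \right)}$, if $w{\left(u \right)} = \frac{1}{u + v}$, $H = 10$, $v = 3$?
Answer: $\frac{2744}{79507} \approx 0.034513$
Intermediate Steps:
$w{\left(u \right)} = \frac{1}{3 + u}$ ($w{\left(u \right)} = \frac{1}{u + 3} = \frac{1}{3 + u}$)
$w^{3}{\left(\frac{1}{H + 4} \right)} = \left(\frac{1}{3 + \frac{1}{10 + 4}}\right)^{3} = \left(\frac{1}{3 + \frac{1}{14}}\right)^{3} = \left(\frac{1}{\frac{43}{14}}\right)^{3} = \left(\frac{14}{43}\right)^{3} = \frac{2744}{79507}$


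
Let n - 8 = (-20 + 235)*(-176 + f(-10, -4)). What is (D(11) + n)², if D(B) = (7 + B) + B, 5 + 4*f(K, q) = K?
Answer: 23850786969/16 ≈ 1.4907e+9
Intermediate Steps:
f(K, q) = -5/4 + K/4
n = -154553/4 (n = 8 + (-20 + 235)*(-176 + (-5/4 + (¼)*(-10))) = 8 + 215*(-176 + (-5/4 - 5/2)) = 8 + 215*(-176 - 15/4) = 8 + 215*(-719/4) = 8 - 154585/4 = -154553/4 ≈ -38638.)
D(B) = 7 + 2*B
(D(11) + n)² = ((7 + 2*11) - 154553/4)² = ((7 + 22) - 154553/4)² = (29 - 154553/4)² = (-154437/4)² = 23850786969/16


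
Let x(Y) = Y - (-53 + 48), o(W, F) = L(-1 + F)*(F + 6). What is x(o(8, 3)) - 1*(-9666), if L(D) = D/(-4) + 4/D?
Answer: 19369/2 ≈ 9684.5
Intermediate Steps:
L(D) = 4/D - D/4 (L(D) = D*(-¼) + 4/D = -D/4 + 4/D = 4/D - D/4)
o(W, F) = (6 + F)*(¼ + 4/(-1 + F) - F/4) (o(W, F) = (4/(-1 + F) - (-1 + F)/4)*(F + 6) = (4/(-1 + F) + (¼ - F/4))*(6 + F) = (¼ + 4/(-1 + F) - F/4)*(6 + F) = (6 + F)*(¼ + 4/(-1 + F) - F/4))
x(Y) = 5 + Y (x(Y) = Y - 1*(-5) = Y + 5 = 5 + Y)
x(o(8, 3)) - 1*(-9666) = (5 - (-16 + (-1 + 3)²)*(6 + 3)/(-4 + 4*3)) - 1*(-9666) = (5 - 1*(-16 + 2²)*9/(-4 + 12)) + 9666 = (5 - 1*(-16 + 4)*9/8) + 9666 = (5 - 1*⅛*(-12)*9) + 9666 = (5 + 27/2) + 9666 = 37/2 + 9666 = 19369/2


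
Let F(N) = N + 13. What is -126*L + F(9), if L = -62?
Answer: 7834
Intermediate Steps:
F(N) = 13 + N
-126*L + F(9) = -126*(-62) + (13 + 9) = 7812 + 22 = 7834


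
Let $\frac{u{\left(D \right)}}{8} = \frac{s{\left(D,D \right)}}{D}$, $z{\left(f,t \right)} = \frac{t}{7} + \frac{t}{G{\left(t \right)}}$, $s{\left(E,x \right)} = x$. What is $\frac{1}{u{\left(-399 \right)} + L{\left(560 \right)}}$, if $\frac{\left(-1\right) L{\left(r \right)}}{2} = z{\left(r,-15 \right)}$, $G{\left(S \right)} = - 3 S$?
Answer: $\frac{21}{272} \approx 0.077206$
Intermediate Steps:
$z{\left(f,t \right)} = - \frac{1}{3} + \frac{t}{7}$ ($z{\left(f,t \right)} = \frac{t}{7} + \frac{t}{\left(-3\right) t} = t \frac{1}{7} + t \left(- \frac{1}{3 t}\right) = \frac{t}{7} - \frac{1}{3} = - \frac{1}{3} + \frac{t}{7}$)
$u{\left(D \right)} = 8$ ($u{\left(D \right)} = 8 \frac{D}{D} = 8 \cdot 1 = 8$)
$L{\left(r \right)} = \frac{104}{21}$ ($L{\left(r \right)} = - 2 \left(- \frac{1}{3} + \frac{1}{7} \left(-15\right)\right) = - 2 \left(- \frac{1}{3} - \frac{15}{7}\right) = \left(-2\right) \left(- \frac{52}{21}\right) = \frac{104}{21}$)
$\frac{1}{u{\left(-399 \right)} + L{\left(560 \right)}} = \frac{1}{8 + \frac{104}{21}} = \frac{1}{\frac{272}{21}} = \frac{21}{272}$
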